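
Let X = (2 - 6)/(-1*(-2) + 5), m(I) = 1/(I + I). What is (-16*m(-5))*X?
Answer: -32/35 ≈ -0.91429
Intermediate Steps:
m(I) = 1/(2*I)
X = -4/7 (X = -4/(2 + 5) = -4/7 ≈ -0.57143)
(-16*m(-5))*X = -8/(-5)*(-4/7) = -8*(-1)/5*(-4/7) = -16*(-⅒)*(-4/7) = (8/5)*(-4/7) = -32/35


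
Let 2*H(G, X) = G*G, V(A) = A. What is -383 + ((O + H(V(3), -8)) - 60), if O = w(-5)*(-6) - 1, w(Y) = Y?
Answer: -819/2 ≈ -409.50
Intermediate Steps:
H(G, X) = G²/2 (H(G, X) = (G*G)/2 = G²/2)
O = 29 (O = -5*(-6) - 1 = 30 - 1 = 29)
-383 + ((O + H(V(3), -8)) - 60) = -383 + ((29 + (½)*3²) - 60) = -383 + ((29 + (½)*9) - 60) = -383 + ((29 + 9/2) - 60) = -383 + (67/2 - 60) = -383 - 53/2 = -819/2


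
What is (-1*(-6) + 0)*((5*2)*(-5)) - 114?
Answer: -414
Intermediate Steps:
(-1*(-6) + 0)*((5*2)*(-5)) - 114 = (6 + 0)*(10*(-5)) - 114 = 6*(-50) - 114 = -300 - 114 = -414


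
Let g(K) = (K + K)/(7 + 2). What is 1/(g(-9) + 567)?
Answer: 1/565 ≈ 0.0017699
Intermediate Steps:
g(K) = 2*K/9 (g(K) = (2*K)/9 = (2*K)*(1/9) = 2*K/9)
1/(g(-9) + 567) = 1/((2/9)*(-9) + 567) = 1/(-2 + 567) = 1/565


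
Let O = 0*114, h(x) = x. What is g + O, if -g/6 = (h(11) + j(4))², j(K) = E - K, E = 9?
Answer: -1536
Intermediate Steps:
j(K) = 9 - K
O = 0
g = -1536 (g = -6*(11 + (9 - 1*4))² = -6*(11 + (9 - 4))² = -6*(11 + 5)² = -6*16² = -6*256 = -1536)
g + O = -1536 + 0 = -1536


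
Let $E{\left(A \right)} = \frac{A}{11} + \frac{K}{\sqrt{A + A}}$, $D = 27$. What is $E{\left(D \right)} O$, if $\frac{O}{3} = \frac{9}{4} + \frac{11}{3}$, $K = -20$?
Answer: $\frac{1917}{44} - \frac{355 \sqrt{6}}{18} \approx -4.7412$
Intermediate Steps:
$E{\left(A \right)} = \frac{A}{11} - \frac{10 \sqrt{2}}{\sqrt{A}}$ ($E{\left(A \right)} = \frac{A}{11} - \frac{20}{\sqrt{A + A}} = A \frac{1}{11} - \frac{20}{\sqrt{2 A}} = \frac{A}{11} - \frac{20}{\sqrt{2} \sqrt{A}} = \frac{A}{11} - 20 \frac{\sqrt{2}}{2 \sqrt{A}} = \frac{A}{11} - \frac{10 \sqrt{2}}{\sqrt{A}}$)
$O = \frac{71}{4}$ ($O = 3 \left(\frac{9}{4} + \frac{11}{3}\right) = 3 \cdot \frac{71}{12} = \frac{71}{4} \approx 17.75$)
$E{\left(D \right)} O = \left(\frac{1}{11} \cdot 27 - \frac{10 \sqrt{2}}{3 \sqrt{3}}\right) \frac{71}{4} = \left(\frac{27}{11} - 10 \sqrt{2} \frac{\sqrt{3}}{9}\right) \frac{71}{4} = \left(\frac{27}{11} - \frac{10 \sqrt{6}}{9}\right) \frac{71}{4} = \frac{1917}{44} - \frac{355 \sqrt{6}}{18}$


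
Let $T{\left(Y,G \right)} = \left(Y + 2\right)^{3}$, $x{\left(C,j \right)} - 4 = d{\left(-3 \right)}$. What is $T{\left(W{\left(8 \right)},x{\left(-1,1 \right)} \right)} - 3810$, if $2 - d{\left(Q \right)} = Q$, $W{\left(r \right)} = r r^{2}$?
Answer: $135792934$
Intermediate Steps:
$W{\left(r \right)} = r^{3}$
$d{\left(Q \right)} = 2 - Q$
$x{\left(C,j \right)} = 9$ ($x{\left(C,j \right)} = 4 + \left(2 - -3\right) = 4 + \left(2 + 3\right) = 4 + 5 = 9$)
$T{\left(Y,G \right)} = \left(2 + Y\right)^{3}$
$T{\left(W{\left(8 \right)},x{\left(-1,1 \right)} \right)} - 3810 = \left(2 + 8^{3}\right)^{3} - 3810 = \left(2 + 512\right)^{3} - 3810 = 514^{3} - 3810 = 135796744 - 3810 = 135792934$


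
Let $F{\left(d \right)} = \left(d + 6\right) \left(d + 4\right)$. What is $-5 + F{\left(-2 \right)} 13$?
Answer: $99$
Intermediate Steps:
$F{\left(d \right)} = \left(4 + d\right) \left(6 + d\right)$ ($F{\left(d \right)} = \left(6 + d\right) \left(4 + d\right) = \left(4 + d\right) \left(6 + d\right)$)
$-5 + F{\left(-2 \right)} 13 = -5 + \left(24 + \left(-2\right)^{2} + 10 \left(-2\right)\right) 13 = -5 + \left(24 + 4 - 20\right) 13 = -5 + 8 \cdot 13 = -5 + 104 = 99$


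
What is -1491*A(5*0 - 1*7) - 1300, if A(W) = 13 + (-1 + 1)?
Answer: -20683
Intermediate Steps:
A(W) = 13 (A(W) = 13 + 0 = 13)
-1491*A(5*0 - 1*7) - 1300 = -1491*13 - 1300 = -19383 - 1300 = -20683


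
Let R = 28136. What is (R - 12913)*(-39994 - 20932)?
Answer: -927476498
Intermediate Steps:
(R - 12913)*(-39994 - 20932) = (28136 - 12913)*(-39994 - 20932) = 15223*(-60926) = -927476498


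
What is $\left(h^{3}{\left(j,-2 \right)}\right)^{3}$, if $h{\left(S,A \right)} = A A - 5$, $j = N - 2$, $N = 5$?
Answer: $-1$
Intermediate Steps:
$j = 3$ ($j = 5 - 2 = 3$)
$h{\left(S,A \right)} = -5 + A^{2}$ ($h{\left(S,A \right)} = A^{2} - 5 = -5 + A^{2}$)
$\left(h^{3}{\left(j,-2 \right)}\right)^{3} = \left(\left(-5 + \left(-2\right)^{2}\right)^{3}\right)^{3} = \left(\left(-5 + 4\right)^{3}\right)^{3} = \left(\left(-1\right)^{3}\right)^{3} = \left(-1\right)^{3} = -1$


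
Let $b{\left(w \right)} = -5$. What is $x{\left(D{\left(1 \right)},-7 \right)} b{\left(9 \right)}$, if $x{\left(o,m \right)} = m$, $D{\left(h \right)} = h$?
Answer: $35$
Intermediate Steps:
$x{\left(D{\left(1 \right)},-7 \right)} b{\left(9 \right)} = \left(-7\right) \left(-5\right) = 35$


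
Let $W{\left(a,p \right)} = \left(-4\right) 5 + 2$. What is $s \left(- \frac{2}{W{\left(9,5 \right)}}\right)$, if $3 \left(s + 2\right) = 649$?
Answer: $\frac{643}{27} \approx 23.815$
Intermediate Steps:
$s = \frac{643}{3}$ ($s = -2 + \frac{1}{3} \cdot 649 = -2 + \frac{649}{3} = \frac{643}{3} \approx 214.33$)
$W{\left(a,p \right)} = -18$ ($W{\left(a,p \right)} = -20 + 2 = -18$)
$s \left(- \frac{2}{W{\left(9,5 \right)}}\right) = \frac{643 \left(- \frac{2}{-18}\right)}{3} = \frac{643 \left(\left(-2\right) \left(- \frac{1}{18}\right)\right)}{3} = \frac{643}{3} \cdot \frac{1}{9} = \frac{643}{27}$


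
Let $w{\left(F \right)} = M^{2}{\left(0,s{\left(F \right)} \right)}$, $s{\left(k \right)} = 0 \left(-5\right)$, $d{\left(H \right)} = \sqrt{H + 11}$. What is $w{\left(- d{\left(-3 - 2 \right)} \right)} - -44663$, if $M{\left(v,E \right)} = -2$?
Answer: $44667$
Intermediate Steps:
$d{\left(H \right)} = \sqrt{11 + H}$
$s{\left(k \right)} = 0$
$w{\left(F \right)} = 4$ ($w{\left(F \right)} = \left(-2\right)^{2} = 4$)
$w{\left(- d{\left(-3 - 2 \right)} \right)} - -44663 = 4 - -44663 = 4 + 44663 = 44667$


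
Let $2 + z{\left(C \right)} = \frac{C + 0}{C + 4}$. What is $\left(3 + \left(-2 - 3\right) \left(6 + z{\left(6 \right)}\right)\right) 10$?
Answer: $-200$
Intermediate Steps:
$z{\left(C \right)} = -2 + \frac{C}{4 + C}$ ($z{\left(C \right)} = -2 + \frac{C + 0}{C + 4} = -2 + \frac{C}{4 + C}$)
$\left(3 + \left(-2 - 3\right) \left(6 + z{\left(6 \right)}\right)\right) 10 = \left(3 + \left(-2 - 3\right) \left(6 + \frac{-8 - 6}{4 + 6}\right)\right) 10 = \left(3 - 5 \left(6 + \frac{-8 - 6}{10}\right)\right) 10 = \left(3 - 5 \left(6 + \frac{1}{10} \left(-14\right)\right)\right) 10 = \left(3 - 5 \left(6 - \frac{7}{5}\right)\right) 10 = \left(3 - 23\right) 10 = \left(-20\right) 10 = -200$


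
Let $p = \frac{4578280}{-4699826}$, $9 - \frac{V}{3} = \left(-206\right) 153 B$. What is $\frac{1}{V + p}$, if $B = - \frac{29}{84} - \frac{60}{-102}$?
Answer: $\frac{32898782}{756750383951} \approx 4.3474 \cdot 10^{-5}$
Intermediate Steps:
$B = \frac{347}{1428}$ ($B = \left(-29\right) \frac{1}{84} - - \frac{10}{17} = - \frac{29}{84} + \frac{10}{17} = \frac{347}{1428} \approx 0.243$)
$V = \frac{322047}{14}$ ($V = 27 - 3 \left(-206\right) 153 \cdot \frac{347}{1428} = 27 - 3 \left(\left(-31518\right) \frac{347}{1428}\right) = 27 - - \frac{321669}{14} = 27 + \frac{321669}{14} = \frac{322047}{14} \approx 23003.0$)
$p = - \frac{2289140}{2349913}$ ($p = 4578280 \left(- \frac{1}{4699826}\right) = - \frac{2289140}{2349913} \approx -0.97414$)
$\frac{1}{V + p} = \frac{1}{\frac{322047}{14} - \frac{2289140}{2349913}} = \frac{1}{\frac{756750383951}{32898782}} = \frac{32898782}{756750383951}$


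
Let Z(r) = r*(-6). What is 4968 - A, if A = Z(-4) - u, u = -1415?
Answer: 3529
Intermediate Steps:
Z(r) = -6*r
A = 1439 (A = -6*(-4) - 1*(-1415) = 24 + 1415 = 1439)
4968 - A = 4968 - 1*1439 = 4968 - 1439 = 3529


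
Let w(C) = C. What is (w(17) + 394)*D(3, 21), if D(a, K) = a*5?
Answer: 6165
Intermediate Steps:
D(a, K) = 5*a
(w(17) + 394)*D(3, 21) = (17 + 394)*(5*3) = 411*15 = 6165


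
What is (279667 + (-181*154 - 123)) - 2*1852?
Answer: 247966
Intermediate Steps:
(279667 + (-181*154 - 123)) - 2*1852 = (279667 + (-27874 - 123)) - 3704 = (279667 - 27997) - 3704 = 251670 - 3704 = 247966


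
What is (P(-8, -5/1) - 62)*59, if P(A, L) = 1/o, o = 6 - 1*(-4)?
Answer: -36521/10 ≈ -3652.1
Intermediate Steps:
o = 10 (o = 6 + 4 = 10)
P(A, L) = 1/10
(P(-8, -5/1) - 62)*59 = (1/10 - 62)*59 = -619/10*59 = -36521/10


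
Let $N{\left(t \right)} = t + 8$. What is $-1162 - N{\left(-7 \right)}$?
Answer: $-1163$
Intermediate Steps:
$N{\left(t \right)} = 8 + t$
$-1162 - N{\left(-7 \right)} = -1162 - \left(8 - 7\right) = -1162 - 1 = -1163$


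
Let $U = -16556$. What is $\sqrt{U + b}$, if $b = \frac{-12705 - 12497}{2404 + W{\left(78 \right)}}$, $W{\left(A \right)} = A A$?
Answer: $\frac{i \sqrt{74563117165}}{2122} \approx 128.68 i$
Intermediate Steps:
$W{\left(A \right)} = A^{2}$
$b = - \frac{12601}{4244}$ ($b = \frac{-12705 - 12497}{2404 + 78^{2}} = - \frac{25202}{2404 + 6084} = - \frac{25202}{8488} = \left(-25202\right) \frac{1}{8488} = - \frac{12601}{4244} \approx -2.9691$)
$\sqrt{U + b} = \sqrt{-16556 - \frac{12601}{4244}} = \sqrt{- \frac{70276265}{4244}} = \frac{i \sqrt{74563117165}}{2122}$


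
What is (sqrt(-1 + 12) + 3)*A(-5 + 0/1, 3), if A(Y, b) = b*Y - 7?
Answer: -66 - 22*sqrt(11) ≈ -138.97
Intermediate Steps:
A(Y, b) = -7 + Y*b (A(Y, b) = Y*b - 7 = -7 + Y*b)
(sqrt(-1 + 12) + 3)*A(-5 + 0/1, 3) = (sqrt(-1 + 12) + 3)*(-7 + (-5 + 0/1)*3) = (sqrt(11) + 3)*(-7 + (-5 + 0*1)*3) = (3 + sqrt(11))*(-7 + (-5 + 0)*3) = (3 + sqrt(11))*(-7 - 5*3) = (3 + sqrt(11))*(-7 - 15) = (3 + sqrt(11))*(-22) = -66 - 22*sqrt(11)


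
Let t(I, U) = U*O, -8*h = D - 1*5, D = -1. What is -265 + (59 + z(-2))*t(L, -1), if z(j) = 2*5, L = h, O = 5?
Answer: -610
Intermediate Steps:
h = ¾ (h = -(-1 - 1*5)/8 = -(-1 - 5)/8 = -⅛*(-6) = ¾ ≈ 0.75000)
L = ¾ ≈ 0.75000
t(I, U) = 5*U (t(I, U) = U*5 = 5*U)
z(j) = 10
-265 + (59 + z(-2))*t(L, -1) = -265 + (59 + 10)*(5*(-1)) = -265 + 69*(-5) = -265 - 345 = -610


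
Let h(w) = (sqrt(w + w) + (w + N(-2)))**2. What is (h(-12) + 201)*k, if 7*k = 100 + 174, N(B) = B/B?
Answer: 81652/7 - 12056*I*sqrt(6)/7 ≈ 11665.0 - 4218.7*I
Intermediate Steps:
N(B) = 1
k = 274/7 (k = (100 + 174)/7 = (1/7)*274 = 274/7 ≈ 39.143)
h(w) = (1 + w + sqrt(2)*sqrt(w))**2 (h(w) = (sqrt(w + w) + (w + 1))**2 = (sqrt(2*w) + (1 + w))**2 = (sqrt(2)*sqrt(w) + (1 + w))**2 = (1 + w + sqrt(2)*sqrt(w))**2)
(h(-12) + 201)*k = ((1 - 12 + sqrt(2)*sqrt(-12))**2 + 201)*(274/7) = ((1 - 12 + sqrt(2)*(2*I*sqrt(3)))**2 + 201)*(274/7) = ((1 - 12 + 2*I*sqrt(6))**2 + 201)*(274/7) = ((-11 + 2*I*sqrt(6))**2 + 201)*(274/7) = (201 + (-11 + 2*I*sqrt(6))**2)*(274/7) = 55074/7 + 274*(-11 + 2*I*sqrt(6))**2/7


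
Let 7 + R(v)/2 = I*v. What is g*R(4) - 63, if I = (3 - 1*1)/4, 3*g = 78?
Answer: -323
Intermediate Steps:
g = 26 (g = (1/3)*78 = 26)
I = 1/2 (I = (3 - 1)*(1/4) = 2*(1/4) = 1/2 ≈ 0.50000)
R(v) = -14 + v (R(v) = -14 + 2*(v/2) = -14 + v)
g*R(4) - 63 = 26*(-14 + 4) - 63 = 26*(-10) - 63 = -260 - 63 = -323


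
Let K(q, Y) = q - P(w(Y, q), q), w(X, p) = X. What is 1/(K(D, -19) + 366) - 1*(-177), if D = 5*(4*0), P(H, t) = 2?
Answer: 64429/364 ≈ 177.00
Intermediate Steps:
D = 0 (D = 5*0 = 0)
K(q, Y) = -2 + q (K(q, Y) = q - 1*2 = q - 2 = -2 + q)
1/(K(D, -19) + 366) - 1*(-177) = 1/((-2 + 0) + 366) - 1*(-177) = 1/(-2 + 366) + 177 = 1/364 + 177 = 64429/364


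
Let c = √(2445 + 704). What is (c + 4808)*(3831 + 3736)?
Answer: 36382136 + 7567*√3149 ≈ 3.6807e+7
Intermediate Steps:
c = √3149 ≈ 56.116
(c + 4808)*(3831 + 3736) = (√3149 + 4808)*(3831 + 3736) = (4808 + √3149)*7567 = 36382136 + 7567*√3149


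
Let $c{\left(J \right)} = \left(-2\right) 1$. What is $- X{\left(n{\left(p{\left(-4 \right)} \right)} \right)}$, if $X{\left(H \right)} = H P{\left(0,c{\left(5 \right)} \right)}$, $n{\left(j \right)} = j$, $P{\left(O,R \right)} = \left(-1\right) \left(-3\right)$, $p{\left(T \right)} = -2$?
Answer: $6$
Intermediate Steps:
$c{\left(J \right)} = -2$
$P{\left(O,R \right)} = 3$
$X{\left(H \right)} = 3 H$ ($X{\left(H \right)} = H 3 = 3 H$)
$- X{\left(n{\left(p{\left(-4 \right)} \right)} \right)} = - 3 \left(-2\right) = \left(-1\right) \left(-6\right) = 6$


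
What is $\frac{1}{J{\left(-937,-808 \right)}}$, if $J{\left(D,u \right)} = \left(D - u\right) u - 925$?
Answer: $\frac{1}{103307} \approx 9.6799 \cdot 10^{-6}$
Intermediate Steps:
$J{\left(D,u \right)} = -925 + u \left(D - u\right)$ ($J{\left(D,u \right)} = u \left(D - u\right) - 925 = -925 + u \left(D - u\right)$)
$\frac{1}{J{\left(-937,-808 \right)}} = \frac{1}{-925 - \left(-808\right)^{2} - -757096} = \frac{1}{-925 - 652864 + 757096} = \frac{1}{103307}$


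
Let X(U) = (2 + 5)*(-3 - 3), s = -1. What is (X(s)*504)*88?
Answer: -1862784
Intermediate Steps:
X(U) = -42 (X(U) = 7*(-6) = -42)
(X(s)*504)*88 = -42*504*88 = -21168*88 = -1862784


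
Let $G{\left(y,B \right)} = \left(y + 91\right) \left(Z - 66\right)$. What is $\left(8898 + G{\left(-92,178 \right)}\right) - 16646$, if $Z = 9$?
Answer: $-7691$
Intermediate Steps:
$G{\left(y,B \right)} = -5187 - 57 y$ ($G{\left(y,B \right)} = \left(y + 91\right) \left(9 - 66\right) = \left(91 + y\right) \left(-57\right) = -5187 - 57 y$)
$\left(8898 + G{\left(-92,178 \right)}\right) - 16646 = \left(8898 - -57\right) - 16646 = \left(8898 + \left(-5187 + 5244\right)\right) - 16646 = \left(8898 + 57\right) - 16646 = 8955 - 16646 = -7691$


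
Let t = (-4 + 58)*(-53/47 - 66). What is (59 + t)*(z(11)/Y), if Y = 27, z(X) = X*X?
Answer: -20279237/1269 ≈ -15980.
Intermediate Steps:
z(X) = X²
t = -170370/47 (t = 54*(-53*1/47 - 66) = 54*(-53/47 - 66) = 54*(-3155/47) = -170370/47 ≈ -3624.9)
(59 + t)*(z(11)/Y) = (59 - 170370/47)*(11²/27) = -20279237/(47*27) = -167597/47*121/27 = -20279237/1269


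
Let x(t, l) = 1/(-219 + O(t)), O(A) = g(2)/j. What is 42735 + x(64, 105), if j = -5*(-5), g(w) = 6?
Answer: 233717690/5469 ≈ 42735.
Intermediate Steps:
j = 25
O(A) = 6/25
x(t, l) = -25/5469 (x(t, l) = 1/(-219 + 6/25) = 1/(-5469/25) = -25/5469)
42735 + x(64, 105) = 42735 - 25/5469 = 233717690/5469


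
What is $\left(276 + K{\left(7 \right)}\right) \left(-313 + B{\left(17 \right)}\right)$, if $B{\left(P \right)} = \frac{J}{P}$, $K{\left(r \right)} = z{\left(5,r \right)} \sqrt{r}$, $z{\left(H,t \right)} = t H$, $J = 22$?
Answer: $- \frac{1462524}{17} - \frac{185465 \sqrt{7}}{17} \approx -1.149 \cdot 10^{5}$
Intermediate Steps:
$z{\left(H,t \right)} = H t$
$K{\left(r \right)} = 5 r^{\frac{3}{2}}$ ($K{\left(r \right)} = 5 r \sqrt{r} = 5 r^{\frac{3}{2}}$)
$B{\left(P \right)} = \frac{22}{P}$
$\left(276 + K{\left(7 \right)}\right) \left(-313 + B{\left(17 \right)}\right) = \left(276 + 5 \cdot 7^{\frac{3}{2}}\right) \left(-313 + \frac{22}{17}\right) = \left(276 + 5 \cdot 7 \sqrt{7}\right) \left(-313 + 22 \cdot \frac{1}{17}\right) = \left(276 + 35 \sqrt{7}\right) \left(-313 + \frac{22}{17}\right) = \left(276 + 35 \sqrt{7}\right) \left(- \frac{5299}{17}\right) = - \frac{1462524}{17} - \frac{185465 \sqrt{7}}{17}$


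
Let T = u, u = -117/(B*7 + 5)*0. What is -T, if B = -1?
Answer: 0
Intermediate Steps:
u = 0 (u = -117/(-1*7 + 5)*0 = -117/(-7 + 5)*0 = -117/(-2)*0 = -117*(-1/2)*0 = (117/2)*0 = 0)
T = 0
-T = -1*0 = 0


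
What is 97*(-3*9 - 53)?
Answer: -7760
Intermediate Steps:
97*(-3*9 - 53) = 97*(-27 - 53) = 97*(-80) = -7760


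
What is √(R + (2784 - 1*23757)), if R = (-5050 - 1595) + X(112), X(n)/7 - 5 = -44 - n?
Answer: 5*I*√1147 ≈ 169.34*I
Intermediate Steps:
X(n) = -273 - 7*n (X(n) = 35 + 7*(-44 - n) = 35 + (-308 - 7*n) = -273 - 7*n)
R = -7702 (R = (-5050 - 1595) + (-273 - 7*112) = -6645 + (-273 - 784) = -6645 - 1057 = -7702)
√(R + (2784 - 1*23757)) = √(-7702 + (2784 - 1*23757)) = √(-7702 + (2784 - 23757)) = √(-7702 - 20973) = √(-28675) = 5*I*√1147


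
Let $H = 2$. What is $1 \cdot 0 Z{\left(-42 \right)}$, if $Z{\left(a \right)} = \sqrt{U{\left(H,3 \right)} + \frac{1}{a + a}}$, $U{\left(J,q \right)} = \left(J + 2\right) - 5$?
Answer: $0$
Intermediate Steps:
$U{\left(J,q \right)} = -3 + J$ ($U{\left(J,q \right)} = \left(2 + J\right) - 5 = -3 + J$)
$Z{\left(a \right)} = \sqrt{-1 + \frac{1}{2 a}}$ ($Z{\left(a \right)} = \sqrt{\left(-3 + 2\right) + \frac{1}{a + a}} = \sqrt{-1 + \frac{1}{2 a}}$)
$1 \cdot 0 Z{\left(-42 \right)} = 1 \cdot 0 \frac{\sqrt{-4 + \frac{2}{-42}}}{2} = 0 \frac{\sqrt{-4 + 2 \left(- \frac{1}{42}\right)}}{2} = 0 \frac{\sqrt{-4 - \frac{1}{21}}}{2} = 0 \frac{\sqrt{- \frac{85}{21}}}{2} = 0 \frac{\frac{1}{21} i \sqrt{1785}}{2} = 0 \frac{i \sqrt{1785}}{42} = 0$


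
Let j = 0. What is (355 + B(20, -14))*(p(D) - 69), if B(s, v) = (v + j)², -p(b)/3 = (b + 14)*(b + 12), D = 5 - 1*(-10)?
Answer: -1332318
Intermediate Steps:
D = 15 (D = 5 + 10 = 15)
p(b) = -3*(12 + b)*(14 + b) (p(b) = -3*(b + 14)*(b + 12) = -3*(14 + b)*(12 + b) = -3*(12 + b)*(14 + b))
B(s, v) = v² (B(s, v) = (v + 0)² = v²)
(355 + B(20, -14))*(p(D) - 69) = (355 + (-14)²)*((-504 - 78*15 - 3*15²) - 69) = (355 + 196)*((-504 - 1170 - 3*225) - 69) = 551*((-504 - 1170 - 675) - 69) = 551*(-2349 - 69) = 551*(-2418) = -1332318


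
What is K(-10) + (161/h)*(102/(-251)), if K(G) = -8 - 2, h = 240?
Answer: -103137/10040 ≈ -10.273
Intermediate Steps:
K(G) = -10
K(-10) + (161/h)*(102/(-251)) = -10 + (161/240)*(102/(-251)) = -10 + (161*(1/240))*(102*(-1/251)) = -10 + (161/240)*(-102/251) = -10 - 2737/10040 = -103137/10040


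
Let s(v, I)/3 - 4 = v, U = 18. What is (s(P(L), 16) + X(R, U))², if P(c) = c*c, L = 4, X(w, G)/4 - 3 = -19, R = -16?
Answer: 16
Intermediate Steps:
X(w, G) = -64 (X(w, G) = 12 + 4*(-19) = 12 - 76 = -64)
P(c) = c²
s(v, I) = 12 + 3*v
(s(P(L), 16) + X(R, U))² = ((12 + 3*4²) - 64)² = ((12 + 3*16) - 64)² = ((12 + 48) - 64)² = (60 - 64)² = (-4)² = 16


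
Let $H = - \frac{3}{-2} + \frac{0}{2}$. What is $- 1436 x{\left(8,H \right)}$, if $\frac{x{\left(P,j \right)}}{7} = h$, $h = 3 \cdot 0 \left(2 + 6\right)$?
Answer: $0$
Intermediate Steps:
$H = \frac{3}{2}$ ($H = \left(-3\right) \left(- \frac{1}{2}\right) + 0 \cdot \frac{1}{2} = \frac{3}{2} + 0 = \frac{3}{2} \approx 1.5$)
$h = 0$ ($h = 3 \cdot 0 \cdot 8 = 3 \cdot 0 = 0$)
$x{\left(P,j \right)} = 0$ ($x{\left(P,j \right)} = 7 \cdot 0 = 0$)
$- 1436 x{\left(8,H \right)} = \left(-1436\right) 0 = 0$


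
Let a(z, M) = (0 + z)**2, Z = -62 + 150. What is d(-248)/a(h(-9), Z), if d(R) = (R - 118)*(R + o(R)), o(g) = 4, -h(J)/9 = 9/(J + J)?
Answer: 119072/27 ≈ 4410.1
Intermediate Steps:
h(J) = -81/(2*J) (h(J) = -81/(J + J) = -81/(2*J))
Z = 88
a(z, M) = z**2
d(R) = (-118 + R)*(4 + R) (d(R) = (R - 118)*(R + 4) = (-118 + R)*(4 + R))
d(-248)/a(h(-9), Z) = (-472 + (-248)**2 - 114*(-248))/((-81/2/(-9))**2) = (-472 + 61504 + 28272)/((-81/2*(-1/9))**2) = 89304/((9/2)**2) = 89304/(81/4) = 89304*(4/81) = 119072/27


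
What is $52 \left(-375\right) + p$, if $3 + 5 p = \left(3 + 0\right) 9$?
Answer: $- \frac{97476}{5} \approx -19495.0$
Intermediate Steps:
$p = \frac{24}{5}$ ($p = - \frac{3}{5} + \frac{\left(3 + 0\right) 9}{5} = - \frac{3}{5} + \frac{3 \cdot 9}{5} = - \frac{3}{5} + \frac{1}{5} \cdot 27 = - \frac{3}{5} + \frac{27}{5} = \frac{24}{5} \approx 4.8$)
$52 \left(-375\right) + p = 52 \left(-375\right) + \frac{24}{5} = -19500 + \frac{24}{5} = - \frac{97476}{5}$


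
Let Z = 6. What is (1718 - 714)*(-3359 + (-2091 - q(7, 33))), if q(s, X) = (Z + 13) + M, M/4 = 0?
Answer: -5490876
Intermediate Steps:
M = 0 (M = 4*0 = 0)
q(s, X) = 19 (q(s, X) = (6 + 13) + 0 = 19 + 0 = 19)
(1718 - 714)*(-3359 + (-2091 - q(7, 33))) = (1718 - 714)*(-3359 + (-2091 - 1*19)) = 1004*(-3359 + (-2091 - 19)) = 1004*(-3359 - 2110) = 1004*(-5469) = -5490876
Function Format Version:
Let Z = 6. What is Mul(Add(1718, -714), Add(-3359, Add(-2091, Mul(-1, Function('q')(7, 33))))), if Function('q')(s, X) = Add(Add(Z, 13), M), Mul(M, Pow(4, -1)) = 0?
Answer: -5490876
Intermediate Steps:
M = 0 (M = Mul(4, 0) = 0)
Function('q')(s, X) = 19 (Function('q')(s, X) = Add(Add(6, 13), 0) = Add(19, 0) = 19)
Mul(Add(1718, -714), Add(-3359, Add(-2091, Mul(-1, Function('q')(7, 33))))) = Mul(Add(1718, -714), Add(-3359, Add(-2091, Mul(-1, 19)))) = Mul(1004, Add(-3359, Add(-2091, -19))) = Mul(1004, Add(-3359, -2110)) = Mul(1004, -5469) = -5490876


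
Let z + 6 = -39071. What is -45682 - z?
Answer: -6605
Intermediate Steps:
z = -39077 (z = -6 - 39071 = -39077)
-45682 - z = -45682 - 1*(-39077) = -45682 + 39077 = -6605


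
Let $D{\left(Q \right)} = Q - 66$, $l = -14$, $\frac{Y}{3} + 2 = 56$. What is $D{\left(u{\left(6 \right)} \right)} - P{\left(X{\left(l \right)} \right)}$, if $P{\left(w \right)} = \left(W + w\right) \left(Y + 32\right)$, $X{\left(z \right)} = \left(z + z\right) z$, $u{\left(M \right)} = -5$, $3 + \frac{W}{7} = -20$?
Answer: $-44885$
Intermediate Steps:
$W = -161$ ($W = -21 + 7 \left(-20\right) = -21 - 140 = -161$)
$Y = 162$ ($Y = -6 + 3 \cdot 56 = -6 + 168 = 162$)
$X{\left(z \right)} = 2 z^{2}$ ($X{\left(z \right)} = 2 z z = 2 z^{2}$)
$D{\left(Q \right)} = -66 + Q$ ($D{\left(Q \right)} = Q - 66 = -66 + Q$)
$P{\left(w \right)} = -31234 + 194 w$ ($P{\left(w \right)} = \left(-161 + w\right) \left(162 + 32\right) = \left(-161 + w\right) 194 = -31234 + 194 w$)
$D{\left(u{\left(6 \right)} \right)} - P{\left(X{\left(l \right)} \right)} = \left(-66 - 5\right) - \left(-31234 + 194 \cdot 2 \left(-14\right)^{2}\right) = -71 - \left(-31234 + 194 \cdot 2 \cdot 196\right) = -71 - \left(-31234 + 194 \cdot 392\right) = -71 - \left(-31234 + 76048\right) = -71 - 44814 = -44885$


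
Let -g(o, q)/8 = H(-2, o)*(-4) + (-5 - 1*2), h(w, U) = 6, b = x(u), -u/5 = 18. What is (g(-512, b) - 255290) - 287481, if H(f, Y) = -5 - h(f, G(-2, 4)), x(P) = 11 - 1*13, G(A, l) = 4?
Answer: -543067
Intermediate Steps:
u = -90 (u = -5*18 = -90)
x(P) = -2 (x(P) = 11 - 13 = -2)
b = -2
H(f, Y) = -11 (H(f, Y) = -5 - 1*6 = -5 - 6 = -11)
g(o, q) = -296 (g(o, q) = -8*(-11*(-4) + (-5 - 1*2)) = -8*(44 + (-5 - 2)) = -8*(44 - 7) = -8*37 = -296)
(g(-512, b) - 255290) - 287481 = (-296 - 255290) - 287481 = -255586 - 287481 = -543067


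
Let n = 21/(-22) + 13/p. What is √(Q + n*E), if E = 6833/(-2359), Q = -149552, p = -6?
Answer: I*√906253573086015/77847 ≈ 386.71*I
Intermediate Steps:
n = -103/33 (n = 21/(-22) + 13/(-6) = 21*(-1/22) + 13*(-⅙) = -21/22 - 13/6 = -103/33 ≈ -3.1212)
E = -6833/2359 (E = 6833*(-1/2359) = -6833/2359 ≈ -2.8966)
√(Q + n*E) = √(-149552 - 103/33*(-6833/2359)) = √(-149552 + 703799/77847) = √(-11641470745/77847) = I*√906253573086015/77847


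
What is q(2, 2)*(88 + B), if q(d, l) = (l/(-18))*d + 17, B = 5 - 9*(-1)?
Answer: 5134/3 ≈ 1711.3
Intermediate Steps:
B = 14 (B = 5 + 9 = 14)
q(d, l) = 17 - d*l/18 (q(d, l) = (l*(-1/18))*d + 17 = (-l/18)*d + 17 = -d*l/18 + 17 = 17 - d*l/18)
q(2, 2)*(88 + B) = (17 - 1/18*2*2)*(88 + 14) = (17 - 2/9)*102 = (151/9)*102 = 5134/3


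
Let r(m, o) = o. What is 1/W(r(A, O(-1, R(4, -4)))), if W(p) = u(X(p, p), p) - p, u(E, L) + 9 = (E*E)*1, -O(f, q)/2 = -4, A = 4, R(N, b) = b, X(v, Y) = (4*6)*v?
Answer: 1/36847 ≈ 2.7139e-5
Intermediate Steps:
X(v, Y) = 24*v
O(f, q) = 8 (O(f, q) = -2*(-4) = 8)
u(E, L) = -9 + E**2 (u(E, L) = -9 + (E*E)*1 = -9 + E**2*1 = -9 + E**2)
W(p) = -9 - p + 576*p**2 (W(p) = (-9 + (24*p)**2) - p = (-9 + 576*p**2) - p = -9 - p + 576*p**2)
1/W(r(A, O(-1, R(4, -4)))) = 1/(-9 - 1*8 + 576*8**2) = 1/(-9 - 8 + 576*64) = 1/(-9 - 8 + 36864) = 1/36847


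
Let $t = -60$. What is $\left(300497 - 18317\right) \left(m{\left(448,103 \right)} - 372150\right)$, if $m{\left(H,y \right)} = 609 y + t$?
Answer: $-87329912940$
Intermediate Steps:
$m{\left(H,y \right)} = -60 + 609 y$ ($m{\left(H,y \right)} = 609 y - 60 = -60 + 609 y$)
$\left(300497 - 18317\right) \left(m{\left(448,103 \right)} - 372150\right) = \left(300497 - 18317\right) \left(\left(-60 + 609 \cdot 103\right) - 372150\right) = 282180 \left(\left(-60 + 62727\right) - 372150\right) = 282180 \left(62667 - 372150\right) = 282180 \left(-309483\right) = -87329912940$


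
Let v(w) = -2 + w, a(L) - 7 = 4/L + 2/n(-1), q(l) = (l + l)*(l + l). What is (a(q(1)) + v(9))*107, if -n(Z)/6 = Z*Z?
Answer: 4708/3 ≈ 1569.3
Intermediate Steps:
n(Z) = -6*Z**2 (n(Z) = -6*Z*Z = -6*Z**2)
q(l) = 4*l**2 (q(l) = (2*l)*(2*l) = 4*l**2)
a(L) = 20/3 + 4/L (a(L) = 7 + (4/L + 2/((-6*(-1)**2))) = 7 + (4/L + 2/((-6*1))) = 7 + (4/L + 2/(-6)) = 7 + (4/L + 2*(-1/6)) = 7 + (4/L - 1/3) = 7 + (-1/3 + 4/L) = 20/3 + 4/L)
(a(q(1)) + v(9))*107 = ((20/3 + 4/((4*1**2))) + (-2 + 9))*107 = ((20/3 + 4/((4*1))) + 7)*107 = ((20/3 + 4/4) + 7)*107 = ((20/3 + 4*(1/4)) + 7)*107 = ((20/3 + 1) + 7)*107 = (23/3 + 7)*107 = (44/3)*107 = 4708/3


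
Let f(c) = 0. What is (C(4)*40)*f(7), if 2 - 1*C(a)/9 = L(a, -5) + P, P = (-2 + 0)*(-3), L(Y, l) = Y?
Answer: 0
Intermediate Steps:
P = 6 (P = -2*(-3) = 6)
C(a) = -36 - 9*a (C(a) = 18 - 9*(a + 6) = 18 - 9*(6 + a) = 18 + (-54 - 9*a) = -36 - 9*a)
(C(4)*40)*f(7) = ((-36 - 9*4)*40)*0 = ((-36 - 36)*40)*0 = -72*40*0 = -2880*0 = 0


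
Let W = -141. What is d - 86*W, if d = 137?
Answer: 12263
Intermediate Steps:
d - 86*W = 137 - 86*(-141) = 137 + 12126 = 12263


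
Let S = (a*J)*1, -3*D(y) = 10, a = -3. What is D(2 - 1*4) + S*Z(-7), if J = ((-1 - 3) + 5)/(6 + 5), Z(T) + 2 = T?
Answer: -29/33 ≈ -0.87879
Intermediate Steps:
Z(T) = -2 + T
D(y) = -10/3 (D(y) = -⅓*10 = -10/3)
J = 1/11 (J = (-4 + 5)/11 = 1*(1/11) = 1/11 ≈ 0.090909)
S = -3/11 (S = -3*1/11*1 = -3/11*1 = -3/11 ≈ -0.27273)
D(2 - 1*4) + S*Z(-7) = -10/3 - 3*(-2 - 7)/11 = -10/3 - 3/11*(-9) = -10/3 + 27/11 = -29/33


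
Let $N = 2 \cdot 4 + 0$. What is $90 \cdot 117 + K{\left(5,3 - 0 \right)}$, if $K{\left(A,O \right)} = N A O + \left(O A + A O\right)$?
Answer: $10680$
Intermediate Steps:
$N = 8$ ($N = 8 + 0 = 8$)
$K{\left(A,O \right)} = 10 A O$ ($K{\left(A,O \right)} = 8 A O + \left(O A + A O\right) = 8 A O + \left(A O + A O\right) = 8 A O + 2 A O = 10 A O$)
$90 \cdot 117 + K{\left(5,3 - 0 \right)} = 90 \cdot 117 + 10 \cdot 5 \left(3 - 0\right) = 10530 + 10 \cdot 5 \left(3 + \left(-2 + 2\right)\right) = 10530 + 10 \cdot 5 \left(3 + 0\right) = 10530 + 10 \cdot 5 \cdot 3 = 10530 + 150 = 10680$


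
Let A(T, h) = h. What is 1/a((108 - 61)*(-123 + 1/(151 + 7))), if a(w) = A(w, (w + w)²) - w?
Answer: 12482/1668492253131 ≈ 7.4810e-9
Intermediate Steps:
a(w) = -w + 4*w² (a(w) = (w + w)² - w = (2*w)² - w = 4*w² - w = -w + 4*w²)
1/a((108 - 61)*(-123 + 1/(151 + 7))) = 1/(((108 - 61)*(-123 + 1/(151 + 7)))*(-1 + 4*((108 - 61)*(-123 + 1/(151 + 7))))) = 1/((47*(-123 + 1/158))*(-1 + 4*(47*(-123 + 1/158)))) = 1/((47*(-19433/158))*(-1 + 4*(47*(-19433/158)))) = 1/(-913351*(-1 + 4*(-913351/158))/158) = 1/(-913351*(-1 - 1826702/79)/158) = 1/(-913351/158*(-1826781/79)) = 1/(1668492253131/12482) = 12482/1668492253131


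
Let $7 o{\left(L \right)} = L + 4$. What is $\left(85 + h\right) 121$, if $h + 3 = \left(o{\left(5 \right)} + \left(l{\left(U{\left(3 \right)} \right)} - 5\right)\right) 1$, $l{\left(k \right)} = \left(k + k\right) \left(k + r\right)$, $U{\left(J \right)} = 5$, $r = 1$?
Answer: $\frac{117128}{7} \approx 16733.0$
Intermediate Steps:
$l{\left(k \right)} = 2 k \left(1 + k\right)$ ($l{\left(k \right)} = \left(k + k\right) \left(k + 1\right) = 2 k \left(1 + k\right)$)
$o{\left(L \right)} = \frac{4}{7} + \frac{L}{7}$ ($o{\left(L \right)} = \frac{L + 4}{7} = \frac{4 + L}{7} = \frac{4}{7} + \frac{L}{7}$)
$h = \frac{373}{7}$ ($h = -3 + \left(\left(\frac{4}{7} + \frac{1}{7} \cdot 5\right) + \left(2 \cdot 5 \left(1 + 5\right) - 5\right)\right) 1 = -3 + \left(\left(\frac{4}{7} + \frac{5}{7}\right) - \left(5 - 60\right)\right) 1 = -3 + \left(\frac{9}{7} + \left(60 - 5\right)\right) 1 = -3 + \left(\frac{9}{7} + 55\right) 1 = -3 + \frac{394}{7} \cdot 1 = -3 + \frac{394}{7} = \frac{373}{7} \approx 53.286$)
$\left(85 + h\right) 121 = \left(85 + \frac{373}{7}\right) 121 = \frac{968}{7} \cdot 121 = \frac{117128}{7}$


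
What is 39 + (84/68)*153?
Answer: 228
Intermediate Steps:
39 + (84/68)*153 = 39 + (84*(1/68))*153 = 39 + (21/17)*153 = 39 + 189 = 228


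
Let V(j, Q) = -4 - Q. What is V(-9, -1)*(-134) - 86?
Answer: 316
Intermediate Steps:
V(-9, -1)*(-134) - 86 = (-4 - 1*(-1))*(-134) - 86 = (-4 + 1)*(-134) - 86 = -3*(-134) - 86 = 402 - 86 = 316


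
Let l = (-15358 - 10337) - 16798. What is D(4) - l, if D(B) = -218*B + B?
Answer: 41625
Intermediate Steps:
l = -42493 (l = -25695 - 16798 = -42493)
D(B) = -217*B
D(4) - l = -217*4 - 1*(-42493) = -868 + 42493 = 41625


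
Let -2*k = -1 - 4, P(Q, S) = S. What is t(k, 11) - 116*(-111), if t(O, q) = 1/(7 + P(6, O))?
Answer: 244646/19 ≈ 12876.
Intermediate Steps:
k = 5/2 (k = -(-1 - 4)/2 = -½*(-5) = 5/2 ≈ 2.5000)
t(O, q) = 1/(7 + O)
t(k, 11) - 116*(-111) = 1/(7 + 5/2) - 116*(-111) = 1/(19/2) + 12876 = 2/19 + 12876 = 244646/19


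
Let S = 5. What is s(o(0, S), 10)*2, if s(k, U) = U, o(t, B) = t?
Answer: 20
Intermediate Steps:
s(o(0, S), 10)*2 = 10*2 = 20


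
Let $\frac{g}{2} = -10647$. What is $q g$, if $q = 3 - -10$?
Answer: $-276822$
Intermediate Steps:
$g = -21294$ ($g = 2 \left(-10647\right) = -21294$)
$q = 13$ ($q = 3 + 10 = 13$)
$q g = 13 \left(-21294\right) = -276822$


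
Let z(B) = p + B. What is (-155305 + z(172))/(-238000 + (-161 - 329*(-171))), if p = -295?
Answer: 182/213 ≈ 0.85446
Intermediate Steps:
z(B) = -295 + B
(-155305 + z(172))/(-238000 + (-161 - 329*(-171))) = (-155305 + (-295 + 172))/(-238000 + (-161 - 329*(-171))) = (-155305 - 123)/(-238000 + (-161 + 56259)) = -155428/(-238000 + 56098) = -155428/(-181902) = -155428*(-1/181902) = 182/213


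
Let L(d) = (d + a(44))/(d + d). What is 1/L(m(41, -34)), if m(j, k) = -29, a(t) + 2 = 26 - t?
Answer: 58/49 ≈ 1.1837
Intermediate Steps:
a(t) = 24 - t (a(t) = -2 + (26 - t) = 24 - t)
L(d) = (-20 + d)/(2*d) (L(d) = (d + (24 - 1*44))/(d + d) = (d + (24 - 44))/((2*d)) = (d - 20)*(1/(2*d)) = (-20 + d)*(1/(2*d)) = (-20 + d)/(2*d))
1/L(m(41, -34)) = 1/((½)*(-20 - 29)/(-29)) = 1/((½)*(-1/29)*(-49)) = 1/(49/58) = 58/49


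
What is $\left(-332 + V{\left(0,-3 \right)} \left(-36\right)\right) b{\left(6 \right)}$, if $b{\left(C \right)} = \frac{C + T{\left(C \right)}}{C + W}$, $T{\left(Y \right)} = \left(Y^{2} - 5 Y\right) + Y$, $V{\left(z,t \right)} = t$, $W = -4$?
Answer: $-2016$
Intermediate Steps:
$T{\left(Y \right)} = Y^{2} - 4 Y$
$b{\left(C \right)} = \frac{C + C \left(-4 + C\right)}{-4 + C}$ ($b{\left(C \right)} = \frac{C + C \left(-4 + C\right)}{C - 4} = \frac{C + C \left(-4 + C\right)}{-4 + C}$)
$\left(-332 + V{\left(0,-3 \right)} \left(-36\right)\right) b{\left(6 \right)} = \left(-332 - -108\right) \frac{6 \left(-3 + 6\right)}{-4 + 6} = \left(-332 + 108\right) 6 \cdot \frac{1}{2} \cdot 3 = - 224 \cdot 6 \cdot \frac{1}{2} \cdot 3 = \left(-224\right) 9 = -2016$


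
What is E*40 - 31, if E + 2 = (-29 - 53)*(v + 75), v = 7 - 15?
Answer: -219871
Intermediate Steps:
v = -8
E = -5496 (E = -2 + (-29 - 53)*(-8 + 75) = -2 - 82*67 = -2 - 5494 = -5496)
E*40 - 31 = -5496*40 - 31 = -219840 - 31 = -219871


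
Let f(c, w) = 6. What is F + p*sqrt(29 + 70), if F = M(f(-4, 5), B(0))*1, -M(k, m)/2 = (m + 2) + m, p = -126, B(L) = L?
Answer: -4 - 378*sqrt(11) ≈ -1257.7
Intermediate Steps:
M(k, m) = -4 - 4*m (M(k, m) = -2*((m + 2) + m) = -2*((2 + m) + m) = -2*(2 + 2*m) = -4 - 4*m)
F = -4 (F = (-4 - 4*0)*1 = (-4 + 0)*1 = -4*1 = -4)
F + p*sqrt(29 + 70) = -4 - 126*sqrt(29 + 70) = -4 - 378*sqrt(11)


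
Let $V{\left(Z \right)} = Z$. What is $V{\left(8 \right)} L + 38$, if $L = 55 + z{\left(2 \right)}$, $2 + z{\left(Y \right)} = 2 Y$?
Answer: $494$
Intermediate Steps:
$z{\left(Y \right)} = -2 + 2 Y$
$L = 57$ ($L = 55 + \left(-2 + 2 \cdot 2\right) = 55 + \left(-2 + 4\right) = 55 + 2 = 57$)
$V{\left(8 \right)} L + 38 = 8 \cdot 57 + 38 = 456 + 38 = 494$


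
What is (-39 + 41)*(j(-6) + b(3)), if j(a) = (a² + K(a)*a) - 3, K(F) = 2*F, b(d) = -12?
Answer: 186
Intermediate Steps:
j(a) = -3 + 3*a² (j(a) = (a² + (2*a)*a) - 3 = (a² + 2*a²) - 3 = 3*a² - 3 = -3 + 3*a²)
(-39 + 41)*(j(-6) + b(3)) = (-39 + 41)*((-3 + 3*(-6)²) - 12) = 2*((-3 + 3*36) - 12) = 2*((-3 + 108) - 12) = 2*(105 - 12) = 2*93 = 186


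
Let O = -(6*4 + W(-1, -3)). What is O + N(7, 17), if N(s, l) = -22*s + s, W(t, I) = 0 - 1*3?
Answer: -168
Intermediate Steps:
W(t, I) = -3 (W(t, I) = 0 - 3 = -3)
N(s, l) = -21*s
O = -21 (O = -(6*4 - 3) = -(24 - 3) = -1*21 = -21)
O + N(7, 17) = -21 - 21*7 = -21 - 147 = -168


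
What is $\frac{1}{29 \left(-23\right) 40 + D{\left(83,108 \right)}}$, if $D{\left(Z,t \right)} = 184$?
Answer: $- \frac{1}{26496} \approx -3.7742 \cdot 10^{-5}$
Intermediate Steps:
$\frac{1}{29 \left(-23\right) 40 + D{\left(83,108 \right)}} = \frac{1}{29 \left(-23\right) 40 + 184} = \frac{1}{\left(-667\right) 40 + 184} = \frac{1}{-26680 + 184} = \frac{1}{-26496} = - \frac{1}{26496}$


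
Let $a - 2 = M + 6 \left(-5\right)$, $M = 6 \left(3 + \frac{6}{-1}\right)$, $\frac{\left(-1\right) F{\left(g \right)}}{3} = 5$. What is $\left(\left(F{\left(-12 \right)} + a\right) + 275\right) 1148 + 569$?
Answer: $246241$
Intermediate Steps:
$F{\left(g \right)} = -15$ ($F{\left(g \right)} = \left(-3\right) 5 = -15$)
$M = -18$ ($M = 6 \left(3 + 6 \left(-1\right)\right) = 6 \left(3 - 6\right) = 6 \left(-3\right) = -18$)
$a = -46$ ($a = 2 + \left(-18 + 6 \left(-5\right)\right) = 2 - 48 = -46$)
$\left(\left(F{\left(-12 \right)} + a\right) + 275\right) 1148 + 569 = \left(\left(-15 - 46\right) + 275\right) 1148 + 569 = \left(-61 + 275\right) 1148 + 569 = 214 \cdot 1148 + 569 = 245672 + 569 = 246241$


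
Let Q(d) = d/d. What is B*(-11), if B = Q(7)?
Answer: -11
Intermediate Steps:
Q(d) = 1
B = 1
B*(-11) = 1*(-11) = -11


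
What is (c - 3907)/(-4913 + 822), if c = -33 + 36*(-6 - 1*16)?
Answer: 4732/4091 ≈ 1.1567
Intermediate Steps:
c = -825 (c = -33 + 36*(-6 - 16) = -33 + 36*(-22) = -33 - 792 = -825)
(c - 3907)/(-4913 + 822) = (-825 - 3907)/(-4913 + 822) = -4732/(-4091) = -4732*(-1/4091) = 4732/4091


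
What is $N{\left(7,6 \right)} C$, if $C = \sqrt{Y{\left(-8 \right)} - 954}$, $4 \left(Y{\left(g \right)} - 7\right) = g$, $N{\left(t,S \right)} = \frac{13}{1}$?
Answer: $13 i \sqrt{949} \approx 400.48 i$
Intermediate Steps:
$N{\left(t,S \right)} = 13$ ($N{\left(t,S \right)} = 13 \cdot 1 = 13$)
$Y{\left(g \right)} = 7 + \frac{g}{4}$
$C = i \sqrt{949}$ ($C = \sqrt{\left(7 + \frac{1}{4} \left(-8\right)\right) - 954} = \sqrt{\left(7 - 2\right) - 954} = \sqrt{5 - 954} = \sqrt{-949} = i \sqrt{949} \approx 30.806 i$)
$N{\left(7,6 \right)} C = 13 i \sqrt{949}$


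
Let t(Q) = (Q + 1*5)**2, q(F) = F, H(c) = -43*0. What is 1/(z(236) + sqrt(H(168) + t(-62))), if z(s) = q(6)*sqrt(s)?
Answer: -19/1749 + 4*sqrt(59)/1749 ≈ 0.0067036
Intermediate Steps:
H(c) = 0
t(Q) = (5 + Q)**2 (t(Q) = (Q + 5)**2 = (5 + Q)**2)
z(s) = 6*sqrt(s)
1/(z(236) + sqrt(H(168) + t(-62))) = 1/(6*sqrt(236) + sqrt(0 + (5 - 62)**2)) = 1/(6*(2*sqrt(59)) + sqrt(0 + (-57)**2)) = 1/(12*sqrt(59) + sqrt(0 + 3249)) = 1/(12*sqrt(59) + sqrt(3249)) = 1/(12*sqrt(59) + 57) = 1/(57 + 12*sqrt(59))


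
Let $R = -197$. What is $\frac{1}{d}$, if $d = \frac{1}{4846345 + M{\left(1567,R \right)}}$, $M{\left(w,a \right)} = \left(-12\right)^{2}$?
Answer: $4846489$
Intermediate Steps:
$M{\left(w,a \right)} = 144$
$d = \frac{1}{4846489}$ ($d = \frac{1}{4846345 + 144} = \frac{1}{4846489} \approx 2.0634 \cdot 10^{-7}$)
$\frac{1}{d} = \frac{1}{\frac{1}{4846489}} = 4846489$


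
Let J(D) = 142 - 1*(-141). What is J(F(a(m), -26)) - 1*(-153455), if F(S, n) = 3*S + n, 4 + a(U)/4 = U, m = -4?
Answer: 153738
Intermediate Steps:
a(U) = -16 + 4*U
F(S, n) = n + 3*S
J(D) = 283 (J(D) = 142 + 141 = 283)
J(F(a(m), -26)) - 1*(-153455) = 283 - 1*(-153455) = 283 + 153455 = 153738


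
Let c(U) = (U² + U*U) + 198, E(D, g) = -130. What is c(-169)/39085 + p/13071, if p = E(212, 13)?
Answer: 148829734/102176007 ≈ 1.4566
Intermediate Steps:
p = -130
c(U) = 198 + 2*U² (c(U) = (U² + U²) + 198 = 2*U² + 198 = 198 + 2*U²)
c(-169)/39085 + p/13071 = (198 + 2*(-169)²)/39085 - 130/13071 = (198 + 2*28561)*(1/39085) - 130*1/13071 = (198 + 57122)*(1/39085) - 130/13071 = 57320*(1/39085) - 130/13071 = 11464/7817 - 130/13071 = 148829734/102176007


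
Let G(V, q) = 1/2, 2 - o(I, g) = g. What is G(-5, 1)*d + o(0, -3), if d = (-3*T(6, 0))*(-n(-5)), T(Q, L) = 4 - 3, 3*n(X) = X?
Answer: 5/2 ≈ 2.5000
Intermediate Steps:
o(I, g) = 2 - g
n(X) = X/3
G(V, q) = ½
T(Q, L) = 1
d = -5 (d = (-3*1)*(-(-5)/3) = -(-3)*(-5)/3 = -3*5/3 = -5)
G(-5, 1)*d + o(0, -3) = (½)*(-5) + (2 - 1*(-3)) = -5/2 + (2 + 3) = -5/2 + 5 = 5/2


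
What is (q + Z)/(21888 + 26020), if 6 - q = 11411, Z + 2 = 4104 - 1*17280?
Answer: -24583/47908 ≈ -0.51313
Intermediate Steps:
Z = -13178 (Z = -2 + (4104 - 1*17280) = -2 + (4104 - 17280) = -2 - 13176 = -13178)
q = -11405 (q = 6 - 1*11411 = 6 - 11411 = -11405)
(q + Z)/(21888 + 26020) = (-11405 - 13178)/(21888 + 26020) = -24583/47908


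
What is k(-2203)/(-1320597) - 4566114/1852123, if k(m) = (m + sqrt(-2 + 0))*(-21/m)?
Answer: -287140835975/116471813211 - 7*I*sqrt(2)/969758397 ≈ -2.4653 - 1.0208e-8*I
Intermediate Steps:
k(m) = -21*(m + I*sqrt(2))/m (k(m) = (m + sqrt(-2))*(-21/m) = (m + I*sqrt(2))*(-21/m) = -21*(m + I*sqrt(2))/m)
k(-2203)/(-1320597) - 4566114/1852123 = (-21 - 21*I*sqrt(2)/(-2203))/(-1320597) - 4566114/1852123 = (-21 - 21*I*sqrt(2)*(-1/2203))*(-1/1320597) - 4566114*1/1852123 = (-21 + 21*I*sqrt(2)/2203)*(-1/1320597) - 652302/264589 = (7/440199 - 7*I*sqrt(2)/969758397) - 652302/264589 = -287140835975/116471813211 - 7*I*sqrt(2)/969758397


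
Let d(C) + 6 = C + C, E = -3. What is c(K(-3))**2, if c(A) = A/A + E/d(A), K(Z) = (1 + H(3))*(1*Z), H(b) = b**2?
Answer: 529/484 ≈ 1.0930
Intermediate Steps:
d(C) = -6 + 2*C (d(C) = -6 + (C + C) = -6 + 2*C)
K(Z) = 10*Z (K(Z) = (1 + 3**2)*(1*Z) = (1 + 9)*Z = 10*Z)
c(A) = 1 - 3/(-6 + 2*A) (c(A) = A/A - 3/(-6 + 2*A) = 1 - 3/(-6 + 2*A))
c(K(-3))**2 = ((-9/2 + 10*(-3))/(-3 + 10*(-3)))**2 = ((-9/2 - 30)/(-3 - 30))**2 = (-69/2/(-33))**2 = (-1/33*(-69/2))**2 = (23/22)**2 = 529/484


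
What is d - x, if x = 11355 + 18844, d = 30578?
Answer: 379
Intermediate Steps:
x = 30199
d - x = 30578 - 1*30199 = 30578 - 30199 = 379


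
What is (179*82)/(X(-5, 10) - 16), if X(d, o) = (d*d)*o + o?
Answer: 7339/122 ≈ 60.156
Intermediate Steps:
X(d, o) = o + o*d² (X(d, o) = d²*o + o = o*d² + o = o + o*d²)
(179*82)/(X(-5, 10) - 16) = (179*82)/(10*(1 + (-5)²) - 16) = 14678/(10*(1 + 25) - 16) = 14678/(10*26 - 16) = 14678/(260 - 16) = 14678/244 = 14678*(1/244) = 7339/122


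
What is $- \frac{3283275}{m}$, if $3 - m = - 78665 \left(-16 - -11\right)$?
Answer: $\frac{3283275}{393322} \approx 8.3475$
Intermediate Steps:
$m = -393322$ ($m = 3 - - 78665 \left(-16 - -11\right) = 3 - - 78665 \left(-16 + 11\right) = 3 - \left(-78665\right) \left(-5\right) = 3 - 393325 = -393322$)
$- \frac{3283275}{m} = - \frac{3283275}{-393322} = \left(-3283275\right) \left(- \frac{1}{393322}\right) = \frac{3283275}{393322}$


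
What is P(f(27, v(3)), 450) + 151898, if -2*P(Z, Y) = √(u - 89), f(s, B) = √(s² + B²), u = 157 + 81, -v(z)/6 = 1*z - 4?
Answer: 151898 - √149/2 ≈ 1.5189e+5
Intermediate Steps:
v(z) = 24 - 6*z (v(z) = -6*(1*z - 4) = -6*(z - 4) = -6*(-4 + z) = 24 - 6*z)
u = 238
f(s, B) = √(B² + s²)
P(Z, Y) = -√149/2 (P(Z, Y) = -√(238 - 89)/2 = -√149/2)
P(f(27, v(3)), 450) + 151898 = -√149/2 + 151898 = 151898 - √149/2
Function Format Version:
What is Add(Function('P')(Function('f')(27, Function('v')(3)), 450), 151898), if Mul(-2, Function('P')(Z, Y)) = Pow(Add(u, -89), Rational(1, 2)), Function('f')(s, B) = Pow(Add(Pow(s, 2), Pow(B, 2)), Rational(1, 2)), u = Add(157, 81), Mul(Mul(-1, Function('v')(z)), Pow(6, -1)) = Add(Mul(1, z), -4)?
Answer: Add(151898, Mul(Rational(-1, 2), Pow(149, Rational(1, 2)))) ≈ 1.5189e+5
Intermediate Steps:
Function('v')(z) = Add(24, Mul(-6, z)) (Function('v')(z) = Mul(-6, Add(Mul(1, z), -4)) = Mul(-6, Add(z, -4)) = Mul(-6, Add(-4, z)) = Add(24, Mul(-6, z)))
u = 238
Function('f')(s, B) = Pow(Add(Pow(B, 2), Pow(s, 2)), Rational(1, 2))
Function('P')(Z, Y) = Mul(Rational(-1, 2), Pow(149, Rational(1, 2))) (Function('P')(Z, Y) = Mul(Rational(-1, 2), Pow(Add(238, -89), Rational(1, 2))) = Mul(Rational(-1, 2), Pow(149, Rational(1, 2))))
Add(Function('P')(Function('f')(27, Function('v')(3)), 450), 151898) = Add(Mul(Rational(-1, 2), Pow(149, Rational(1, 2))), 151898) = Add(151898, Mul(Rational(-1, 2), Pow(149, Rational(1, 2))))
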